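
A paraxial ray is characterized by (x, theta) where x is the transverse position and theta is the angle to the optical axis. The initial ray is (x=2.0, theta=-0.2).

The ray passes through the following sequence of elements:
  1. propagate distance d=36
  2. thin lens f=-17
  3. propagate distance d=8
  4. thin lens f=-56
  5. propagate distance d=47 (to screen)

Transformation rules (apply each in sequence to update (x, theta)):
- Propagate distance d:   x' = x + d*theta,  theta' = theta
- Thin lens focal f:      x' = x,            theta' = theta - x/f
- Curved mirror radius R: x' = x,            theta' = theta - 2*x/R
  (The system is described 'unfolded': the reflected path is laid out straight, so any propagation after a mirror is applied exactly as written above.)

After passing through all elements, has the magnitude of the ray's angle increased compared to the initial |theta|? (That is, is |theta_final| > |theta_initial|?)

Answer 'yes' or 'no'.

Initial: x=2.0000 theta=-0.2000
After 1 (propagate distance d=36): x=-5.2000 theta=-0.2000
After 2 (thin lens f=-17): x=-5.2000 theta=-43/85 (≈-0.5059)
After 3 (propagate distance d=8): x=-786/85 (≈-9.2471) theta=-43/85 (≈-0.5059)
After 4 (thin lens f=-56): x=-786/85 (≈-9.2471) theta=-1597/2380 (≈-0.6710)
After 5 (propagate distance d=47 (to screen)): x=-97067/2380 (≈-40.7845) theta=-1597/2380 (≈-0.6710)
|theta_initial|=0.2000 |theta_final|=1597/2380 (≈0.6710) -> increased

Answer: yes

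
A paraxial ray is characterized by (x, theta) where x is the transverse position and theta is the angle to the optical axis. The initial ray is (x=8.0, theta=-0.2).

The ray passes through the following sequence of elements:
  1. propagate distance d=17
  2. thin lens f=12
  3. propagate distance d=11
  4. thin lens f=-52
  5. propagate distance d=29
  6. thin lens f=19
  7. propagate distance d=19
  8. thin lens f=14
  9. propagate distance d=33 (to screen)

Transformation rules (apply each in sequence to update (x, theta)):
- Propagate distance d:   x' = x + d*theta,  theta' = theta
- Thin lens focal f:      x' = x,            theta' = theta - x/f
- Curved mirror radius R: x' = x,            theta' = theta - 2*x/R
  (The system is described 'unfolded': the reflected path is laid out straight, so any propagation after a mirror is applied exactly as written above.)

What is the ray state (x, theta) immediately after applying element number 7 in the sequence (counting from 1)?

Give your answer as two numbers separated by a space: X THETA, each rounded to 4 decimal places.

Answer: -11.7471 0.4210

Derivation:
Initial: x=8.0000 theta=-0.2000
After 1 (propagate distance d=17): x=4.6000 theta=-0.2000
After 2 (thin lens f=12): x=4.6000 theta=-7/12 (≈-0.5833)
After 3 (propagate distance d=11): x=-109/60 (≈-1.8167) theta=-7/12 (≈-0.5833)
After 4 (thin lens f=-52): x=-109/60 (≈-1.8167) theta=-643/1040 (≈-0.6183)
After 5 (propagate distance d=29): x=-61609/3120 (≈-19.7465) theta=-643/1040 (≈-0.6183)
After 6 (thin lens f=19): x=-61609/3120 (≈-19.7465) theta=12479/29640 (≈0.4210)
After 7 (propagate distance d=19): x=-12217/1040 (≈-11.7471) theta=12479/29640 (≈0.4210)
Rounded to 4 decimal places: x = -11.7471, theta = 0.4210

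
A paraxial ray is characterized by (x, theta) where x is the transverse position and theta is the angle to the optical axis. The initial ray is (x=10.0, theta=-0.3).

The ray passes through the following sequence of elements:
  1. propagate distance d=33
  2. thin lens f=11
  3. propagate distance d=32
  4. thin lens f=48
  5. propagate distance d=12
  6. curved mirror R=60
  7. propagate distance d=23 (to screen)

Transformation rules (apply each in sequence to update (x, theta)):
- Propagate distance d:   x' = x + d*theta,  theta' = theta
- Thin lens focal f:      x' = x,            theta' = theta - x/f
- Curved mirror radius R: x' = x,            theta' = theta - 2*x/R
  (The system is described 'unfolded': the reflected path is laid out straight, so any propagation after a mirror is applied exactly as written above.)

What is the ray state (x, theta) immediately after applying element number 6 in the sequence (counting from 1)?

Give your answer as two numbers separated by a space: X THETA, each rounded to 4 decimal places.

Initial: x=10.0000 theta=-0.3000
After 1 (propagate distance d=33): x=0.1000 theta=-0.3000
After 2 (thin lens f=11): x=0.1000 theta=-17/55 (≈-0.3091)
After 3 (propagate distance d=32): x=-1077/110 (≈-9.7909) theta=-17/55 (≈-0.3091)
After 4 (thin lens f=48): x=-1077/110 (≈-9.7909) theta=-37/352 (≈-0.1051)
After 5 (propagate distance d=12): x=-4863/440 (≈-11.0523) theta=-37/352 (≈-0.1051)
After 6 (curved mirror R=60): x=-4863/440 (≈-11.0523) theta=2317/8800 (≈0.2633)
Rounded to 4 decimal places: x = -11.0523, theta = 0.2633

Answer: -11.0523 0.2633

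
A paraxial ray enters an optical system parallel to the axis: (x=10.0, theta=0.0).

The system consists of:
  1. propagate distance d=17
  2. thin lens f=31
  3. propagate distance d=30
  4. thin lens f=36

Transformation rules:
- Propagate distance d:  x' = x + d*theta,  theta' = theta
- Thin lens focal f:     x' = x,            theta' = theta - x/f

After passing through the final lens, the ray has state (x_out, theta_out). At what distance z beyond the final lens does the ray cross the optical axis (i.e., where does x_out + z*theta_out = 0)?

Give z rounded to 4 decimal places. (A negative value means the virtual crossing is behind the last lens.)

Answer: 0.9730

Derivation:
Initial: x=10.0000 theta=0.0000
After 1 (propagate distance d=17): x=10.0000 theta=0.0000
After 2 (thin lens f=31): x=10.0000 theta=-10/31 (≈-0.3226)
After 3 (propagate distance d=30): x=10/31 (≈0.3226) theta=-10/31 (≈-0.3226)
After 4 (thin lens f=36): x=10/31 (≈0.3226) theta=-185/558 (≈-0.3315)
z_focus = -x_out/theta_out = -(10/31)/(-185/558) = 36/37 ≈ 0.9730
Rounded to 4 decimal places: z = 0.9730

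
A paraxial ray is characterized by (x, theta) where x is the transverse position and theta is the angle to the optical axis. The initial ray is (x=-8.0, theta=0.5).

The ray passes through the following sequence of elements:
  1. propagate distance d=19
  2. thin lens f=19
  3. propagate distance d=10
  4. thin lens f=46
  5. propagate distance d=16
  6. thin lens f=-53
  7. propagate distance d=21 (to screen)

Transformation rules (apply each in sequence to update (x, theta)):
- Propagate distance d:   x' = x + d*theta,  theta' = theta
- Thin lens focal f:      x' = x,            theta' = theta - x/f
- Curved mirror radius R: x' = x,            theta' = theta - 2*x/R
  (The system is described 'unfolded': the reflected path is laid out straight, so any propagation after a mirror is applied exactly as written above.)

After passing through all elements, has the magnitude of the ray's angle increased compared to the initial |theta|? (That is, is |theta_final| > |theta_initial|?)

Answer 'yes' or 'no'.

Answer: no

Derivation:
Initial: x=-8.0000 theta=0.5000
After 1 (propagate distance d=19): x=1.5000 theta=0.5000
After 2 (thin lens f=19): x=1.5000 theta=8/19 (≈0.4211)
After 3 (propagate distance d=10): x=217/38 (≈5.7105) theta=8/19 (≈0.4211)
After 4 (thin lens f=46): x=217/38 (≈5.7105) theta=519/1748 (≈0.2969)
After 5 (propagate distance d=16): x=9143/874 (≈10.4611) theta=519/1748 (≈0.2969)
After 6 (thin lens f=-53): x=9143/874 (≈10.4611) theta=1991/4028 (≈0.4943)
After 7 (propagate distance d=21 (to screen)): x=1930811/92644 (≈20.8412) theta=1991/4028 (≈0.4943)
|theta_initial|=0.5000 |theta_final|=1991/4028 (≈0.4943) -> not increased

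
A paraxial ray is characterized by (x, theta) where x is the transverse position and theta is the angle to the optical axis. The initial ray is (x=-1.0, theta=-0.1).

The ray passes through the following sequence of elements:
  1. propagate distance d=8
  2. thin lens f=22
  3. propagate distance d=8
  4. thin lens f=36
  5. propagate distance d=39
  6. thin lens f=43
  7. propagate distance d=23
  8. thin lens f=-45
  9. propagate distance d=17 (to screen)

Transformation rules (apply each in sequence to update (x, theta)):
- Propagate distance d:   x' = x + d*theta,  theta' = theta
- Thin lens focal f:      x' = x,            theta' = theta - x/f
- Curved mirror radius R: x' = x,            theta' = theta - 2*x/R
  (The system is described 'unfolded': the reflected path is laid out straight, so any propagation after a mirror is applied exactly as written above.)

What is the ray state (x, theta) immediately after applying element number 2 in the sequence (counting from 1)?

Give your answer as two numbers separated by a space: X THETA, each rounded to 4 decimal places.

Answer: -1.8000 -0.0182

Derivation:
Initial: x=-1.0000 theta=-0.1000
After 1 (propagate distance d=8): x=-1.8000 theta=-0.1000
After 2 (thin lens f=22): x=-1.8000 theta=-1/55 (≈-0.0182)
Rounded to 4 decimal places: x = -1.8000, theta = -0.0182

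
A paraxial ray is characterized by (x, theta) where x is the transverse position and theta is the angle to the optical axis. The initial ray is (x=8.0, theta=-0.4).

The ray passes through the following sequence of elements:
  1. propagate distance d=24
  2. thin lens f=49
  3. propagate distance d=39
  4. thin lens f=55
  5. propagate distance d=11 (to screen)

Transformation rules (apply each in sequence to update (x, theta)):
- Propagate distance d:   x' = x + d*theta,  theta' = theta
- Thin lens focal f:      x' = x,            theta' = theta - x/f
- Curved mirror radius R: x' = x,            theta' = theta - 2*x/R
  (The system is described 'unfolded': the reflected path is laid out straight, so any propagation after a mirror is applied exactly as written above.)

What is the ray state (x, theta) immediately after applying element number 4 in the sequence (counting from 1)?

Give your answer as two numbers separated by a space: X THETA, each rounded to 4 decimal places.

Initial: x=8.0000 theta=-0.4000
After 1 (propagate distance d=24): x=-1.6000 theta=-0.4000
After 2 (thin lens f=49): x=-1.6000 theta=-18/49 (≈-0.3673)
After 3 (propagate distance d=39): x=-3902/245 (≈-15.9265) theta=-18/49 (≈-0.3673)
After 4 (thin lens f=55): x=-3902/245 (≈-15.9265) theta=-1048/13475 (≈-0.0778)
Rounded to 4 decimal places: x = -15.9265, theta = -0.0778

Answer: -15.9265 -0.0778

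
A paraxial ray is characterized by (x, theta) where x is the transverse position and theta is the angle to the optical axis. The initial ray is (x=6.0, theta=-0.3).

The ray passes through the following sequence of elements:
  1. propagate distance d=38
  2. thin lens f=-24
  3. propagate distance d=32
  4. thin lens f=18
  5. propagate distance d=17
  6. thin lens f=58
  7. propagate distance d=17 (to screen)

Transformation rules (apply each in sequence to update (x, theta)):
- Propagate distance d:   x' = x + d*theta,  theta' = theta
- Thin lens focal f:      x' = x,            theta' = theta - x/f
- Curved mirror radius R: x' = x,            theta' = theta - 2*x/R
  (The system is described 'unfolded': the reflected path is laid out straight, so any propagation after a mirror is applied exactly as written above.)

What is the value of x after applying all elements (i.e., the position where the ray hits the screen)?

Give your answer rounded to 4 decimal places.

Initial: x=6.0000 theta=-0.3000
After 1 (propagate distance d=38): x=-5.4000 theta=-0.3000
After 2 (thin lens f=-24): x=-5.4000 theta=-0.5250
After 3 (propagate distance d=32): x=-22.2000 theta=-0.5250
After 4 (thin lens f=18): x=-22.2000 theta=17/24 (≈0.7083)
After 5 (propagate distance d=17): x=-1219/120 (≈-10.1583) theta=17/24 (≈0.7083)
After 6 (thin lens f=58): x=-1219/120 (≈-10.1583) theta=6149/6960 (≈0.8835)
After 7 (propagate distance d=17 (to screen)): x=11277/2320 (≈4.8608) theta=6149/6960 (≈0.8835)
Rounded to 4 decimal places: x = 4.8608

Answer: 4.8608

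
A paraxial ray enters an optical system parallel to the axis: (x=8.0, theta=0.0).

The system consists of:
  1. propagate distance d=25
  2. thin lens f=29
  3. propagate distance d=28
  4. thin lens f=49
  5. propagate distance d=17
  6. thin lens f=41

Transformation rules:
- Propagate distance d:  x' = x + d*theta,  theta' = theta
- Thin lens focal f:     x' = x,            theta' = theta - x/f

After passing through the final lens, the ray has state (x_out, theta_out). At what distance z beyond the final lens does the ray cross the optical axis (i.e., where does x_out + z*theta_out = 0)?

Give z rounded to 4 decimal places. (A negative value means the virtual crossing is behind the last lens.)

Answer: -26.2938

Derivation:
Initial: x=8.0000 theta=0.0000
After 1 (propagate distance d=25): x=8.0000 theta=0.0000
After 2 (thin lens f=29): x=8.0000 theta=-8/29 (≈-0.2759)
After 3 (propagate distance d=28): x=8/29 (≈0.2759) theta=-8/29 (≈-0.2759)
After 4 (thin lens f=49): x=8/29 (≈0.2759) theta=-400/1421 (≈-0.2815)
After 5 (propagate distance d=17): x=-6408/1421 (≈-4.5095) theta=-400/1421 (≈-0.2815)
After 6 (thin lens f=41): x=-6408/1421 (≈-4.5095) theta=-9992/58261 (≈-0.1715)
z_focus = -x_out/theta_out = -(-6408/1421)/(-9992/58261) = -32841/1249 ≈ -26.2938
Rounded to 4 decimal places: z = -26.2938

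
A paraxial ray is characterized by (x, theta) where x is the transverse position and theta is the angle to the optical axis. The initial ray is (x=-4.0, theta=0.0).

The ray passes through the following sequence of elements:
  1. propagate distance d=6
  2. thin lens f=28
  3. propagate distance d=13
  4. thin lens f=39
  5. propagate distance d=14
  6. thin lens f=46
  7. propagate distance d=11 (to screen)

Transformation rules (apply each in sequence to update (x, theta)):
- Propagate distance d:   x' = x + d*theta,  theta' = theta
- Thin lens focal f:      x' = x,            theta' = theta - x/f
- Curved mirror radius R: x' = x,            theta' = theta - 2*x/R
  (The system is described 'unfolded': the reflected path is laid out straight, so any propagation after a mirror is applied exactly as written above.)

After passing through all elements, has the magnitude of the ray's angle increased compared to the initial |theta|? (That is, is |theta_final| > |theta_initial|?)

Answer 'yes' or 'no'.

Answer: yes

Derivation:
Initial: x=-4.0000 theta=0.0000
After 1 (propagate distance d=6): x=-4.0000 theta=0.0000
After 2 (thin lens f=28): x=-4.0000 theta=1/7 (≈0.1429)
After 3 (propagate distance d=13): x=-15/7 (≈-2.1429) theta=1/7 (≈0.1429)
After 4 (thin lens f=39): x=-15/7 (≈-2.1429) theta=18/91 (≈0.1978)
After 5 (propagate distance d=14): x=57/91 (≈0.6264) theta=18/91 (≈0.1978)
After 6 (thin lens f=46): x=57/91 (≈0.6264) theta=771/4186 (≈0.1842)
After 7 (propagate distance d=11 (to screen)): x=11103/4186 (≈2.6524) theta=771/4186 (≈0.1842)
|theta_initial|=0.0000 |theta_final|=771/4186 (≈0.1842) -> increased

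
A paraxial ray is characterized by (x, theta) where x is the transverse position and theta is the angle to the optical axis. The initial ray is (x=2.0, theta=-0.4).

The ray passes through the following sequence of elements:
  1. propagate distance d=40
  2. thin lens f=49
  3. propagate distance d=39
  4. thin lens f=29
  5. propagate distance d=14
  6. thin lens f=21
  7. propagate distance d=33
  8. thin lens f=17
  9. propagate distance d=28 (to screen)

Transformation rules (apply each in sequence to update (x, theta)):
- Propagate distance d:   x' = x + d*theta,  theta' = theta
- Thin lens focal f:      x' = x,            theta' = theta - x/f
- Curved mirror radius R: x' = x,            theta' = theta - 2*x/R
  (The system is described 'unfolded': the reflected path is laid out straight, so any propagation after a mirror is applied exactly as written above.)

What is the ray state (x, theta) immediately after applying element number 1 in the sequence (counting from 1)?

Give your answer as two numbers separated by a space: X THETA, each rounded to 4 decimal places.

Initial: x=2.0000 theta=-0.4000
After 1 (propagate distance d=40): x=-14.0000 theta=-0.4000
Rounded to 4 decimal places: x = -14.0000, theta = -0.4000

Answer: -14.0000 -0.4000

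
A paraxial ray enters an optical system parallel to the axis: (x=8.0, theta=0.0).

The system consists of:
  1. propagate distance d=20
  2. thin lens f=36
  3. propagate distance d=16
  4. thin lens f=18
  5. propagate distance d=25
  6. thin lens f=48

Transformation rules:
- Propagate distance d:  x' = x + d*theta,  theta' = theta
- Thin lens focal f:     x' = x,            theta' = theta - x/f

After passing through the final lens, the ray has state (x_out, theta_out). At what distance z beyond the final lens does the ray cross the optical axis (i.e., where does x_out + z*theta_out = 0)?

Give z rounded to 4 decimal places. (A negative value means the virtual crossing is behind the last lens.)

Initial: x=8.0000 theta=0.0000
After 1 (propagate distance d=20): x=8.0000 theta=0.0000
After 2 (thin lens f=36): x=8.0000 theta=-2/9 (≈-0.2222)
After 3 (propagate distance d=16): x=40/9 (≈4.4444) theta=-2/9 (≈-0.2222)
After 4 (thin lens f=18): x=40/9 (≈4.4444) theta=-38/81 (≈-0.4691)
After 5 (propagate distance d=25): x=-590/81 (≈-7.2840) theta=-38/81 (≈-0.4691)
After 6 (thin lens f=48): x=-590/81 (≈-7.2840) theta=-617/1944 (≈-0.3174)
z_focus = -x_out/theta_out = -(-590/81)/(-617/1944) = -14160/617 ≈ -22.9498
Rounded to 4 decimal places: z = -22.9498

Answer: -22.9498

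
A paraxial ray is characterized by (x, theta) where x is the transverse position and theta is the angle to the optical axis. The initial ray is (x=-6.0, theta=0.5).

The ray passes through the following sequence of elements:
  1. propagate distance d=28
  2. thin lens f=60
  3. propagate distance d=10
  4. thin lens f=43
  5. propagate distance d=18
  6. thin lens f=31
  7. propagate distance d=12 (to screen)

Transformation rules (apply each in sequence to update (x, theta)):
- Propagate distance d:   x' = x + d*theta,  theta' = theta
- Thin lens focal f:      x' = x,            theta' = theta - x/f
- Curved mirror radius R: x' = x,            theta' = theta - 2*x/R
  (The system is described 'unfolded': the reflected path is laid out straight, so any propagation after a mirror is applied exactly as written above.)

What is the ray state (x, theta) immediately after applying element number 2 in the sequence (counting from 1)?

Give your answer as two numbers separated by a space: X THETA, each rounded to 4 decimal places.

Initial: x=-6.0000 theta=0.5000
After 1 (propagate distance d=28): x=8.0000 theta=0.5000
After 2 (thin lens f=60): x=8.0000 theta=11/30 (≈0.3667)
Rounded to 4 decimal places: x = 8.0000, theta = 0.3667

Answer: 8.0000 0.3667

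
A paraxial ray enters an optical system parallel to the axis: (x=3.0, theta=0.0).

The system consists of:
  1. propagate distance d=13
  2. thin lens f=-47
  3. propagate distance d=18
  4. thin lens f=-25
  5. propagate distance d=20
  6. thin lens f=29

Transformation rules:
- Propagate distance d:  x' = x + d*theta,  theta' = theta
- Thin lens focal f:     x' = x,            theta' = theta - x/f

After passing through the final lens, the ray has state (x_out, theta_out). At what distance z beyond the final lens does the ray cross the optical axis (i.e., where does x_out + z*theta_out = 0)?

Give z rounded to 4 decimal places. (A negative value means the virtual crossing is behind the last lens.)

Answer: 121.8712

Derivation:
Initial: x=3.0000 theta=0.0000
After 1 (propagate distance d=13): x=3.0000 theta=0.0000
After 2 (thin lens f=-47): x=3.0000 theta=3/47 (≈0.0638)
After 3 (propagate distance d=18): x=195/47 (≈4.1489) theta=3/47 (≈0.0638)
After 4 (thin lens f=-25): x=195/47 (≈4.1489) theta=54/235 (≈0.2298)
After 5 (propagate distance d=20): x=411/47 (≈8.7447) theta=54/235 (≈0.2298)
After 6 (thin lens f=29): x=411/47 (≈8.7447) theta=-489/6815 (≈-0.0718)
z_focus = -x_out/theta_out = -(411/47)/(-489/6815) = 19865/163 ≈ 121.8712
Rounded to 4 decimal places: z = 121.8712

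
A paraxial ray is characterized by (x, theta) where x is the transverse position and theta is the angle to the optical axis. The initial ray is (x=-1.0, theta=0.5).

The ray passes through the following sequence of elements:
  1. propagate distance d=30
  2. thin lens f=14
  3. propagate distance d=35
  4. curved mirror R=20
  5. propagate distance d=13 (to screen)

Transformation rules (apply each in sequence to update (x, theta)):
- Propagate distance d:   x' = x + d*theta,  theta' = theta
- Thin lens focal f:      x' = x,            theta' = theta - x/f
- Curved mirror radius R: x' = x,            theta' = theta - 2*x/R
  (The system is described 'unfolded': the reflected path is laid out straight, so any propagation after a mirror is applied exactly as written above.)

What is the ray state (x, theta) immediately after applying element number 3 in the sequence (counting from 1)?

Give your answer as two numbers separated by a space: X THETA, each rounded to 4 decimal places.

Answer: -3.5000 -0.5000

Derivation:
Initial: x=-1.0000 theta=0.5000
After 1 (propagate distance d=30): x=14.0000 theta=0.5000
After 2 (thin lens f=14): x=14.0000 theta=-0.5000
After 3 (propagate distance d=35): x=-3.5000 theta=-0.5000
Rounded to 4 decimal places: x = -3.5000, theta = -0.5000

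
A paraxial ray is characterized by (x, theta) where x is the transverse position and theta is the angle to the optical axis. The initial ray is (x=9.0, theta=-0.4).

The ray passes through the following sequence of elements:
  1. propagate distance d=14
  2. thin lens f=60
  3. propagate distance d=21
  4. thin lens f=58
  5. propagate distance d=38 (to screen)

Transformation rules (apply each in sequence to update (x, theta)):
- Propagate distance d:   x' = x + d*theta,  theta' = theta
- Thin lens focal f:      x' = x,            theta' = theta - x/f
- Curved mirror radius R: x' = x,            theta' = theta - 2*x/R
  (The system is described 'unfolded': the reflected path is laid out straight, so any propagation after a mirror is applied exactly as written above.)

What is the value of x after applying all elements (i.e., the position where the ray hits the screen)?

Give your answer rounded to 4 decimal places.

Initial: x=9.0000 theta=-0.4000
After 1 (propagate distance d=14): x=3.4000 theta=-0.4000
After 2 (thin lens f=60): x=3.4000 theta=-137/300 (≈-0.4567)
After 3 (propagate distance d=21): x=-6.1900 theta=-137/300 (≈-0.4567)
After 4 (thin lens f=58): x=-6.1900 theta=-6089/17400 (≈-0.3499)
After 5 (propagate distance d=38 (to screen)): x=-42386/2175 (≈-19.4878) theta=-6089/17400 (≈-0.3499)
Rounded to 4 decimal places: x = -19.4878

Answer: -19.4878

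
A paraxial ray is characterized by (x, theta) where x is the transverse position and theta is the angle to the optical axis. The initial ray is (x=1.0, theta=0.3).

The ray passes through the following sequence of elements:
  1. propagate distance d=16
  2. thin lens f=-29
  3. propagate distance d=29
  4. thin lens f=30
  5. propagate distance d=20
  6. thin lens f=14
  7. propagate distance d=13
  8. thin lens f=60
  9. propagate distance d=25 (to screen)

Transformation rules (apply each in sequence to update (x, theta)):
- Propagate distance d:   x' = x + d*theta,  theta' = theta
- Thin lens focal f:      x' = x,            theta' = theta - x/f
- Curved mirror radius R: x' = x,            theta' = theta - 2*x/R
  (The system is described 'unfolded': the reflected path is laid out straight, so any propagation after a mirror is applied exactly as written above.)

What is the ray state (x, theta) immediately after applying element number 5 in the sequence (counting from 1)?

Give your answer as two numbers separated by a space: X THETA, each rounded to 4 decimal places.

Answer: 16.7667 -0.1767

Derivation:
Initial: x=1.0000 theta=0.3000
After 1 (propagate distance d=16): x=5.8000 theta=0.3000
After 2 (thin lens f=-29): x=5.8000 theta=0.5000
After 3 (propagate distance d=29): x=20.3000 theta=0.5000
After 4 (thin lens f=30): x=20.3000 theta=-53/300 (≈-0.1767)
After 5 (propagate distance d=20): x=503/30 (≈16.7667) theta=-53/300 (≈-0.1767)
Rounded to 4 decimal places: x = 16.7667, theta = -0.1767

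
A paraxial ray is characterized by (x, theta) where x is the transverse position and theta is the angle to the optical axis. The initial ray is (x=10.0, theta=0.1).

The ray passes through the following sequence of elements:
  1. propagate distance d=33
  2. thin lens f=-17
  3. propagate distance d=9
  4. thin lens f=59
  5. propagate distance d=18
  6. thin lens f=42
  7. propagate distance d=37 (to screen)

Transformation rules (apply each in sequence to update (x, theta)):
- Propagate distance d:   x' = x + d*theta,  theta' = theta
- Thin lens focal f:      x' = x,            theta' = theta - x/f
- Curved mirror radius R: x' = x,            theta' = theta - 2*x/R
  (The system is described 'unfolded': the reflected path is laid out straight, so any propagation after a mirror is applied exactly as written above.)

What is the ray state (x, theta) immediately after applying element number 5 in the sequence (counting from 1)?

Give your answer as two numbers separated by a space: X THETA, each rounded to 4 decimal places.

Answer: 30.6432 0.5223

Derivation:
Initial: x=10.0000 theta=0.1000
After 1 (propagate distance d=33): x=13.3000 theta=0.1000
After 2 (thin lens f=-17): x=13.3000 theta=15/17 (≈0.8824)
After 3 (propagate distance d=9): x=3611/170 (≈21.2412) theta=15/17 (≈0.8824)
After 4 (thin lens f=59): x=3611/170 (≈21.2412) theta=5239/10030 (≈0.5223)
After 5 (propagate distance d=18): x=307351/10030 (≈30.6432) theta=5239/10030 (≈0.5223)
Rounded to 4 decimal places: x = 30.6432, theta = 0.5223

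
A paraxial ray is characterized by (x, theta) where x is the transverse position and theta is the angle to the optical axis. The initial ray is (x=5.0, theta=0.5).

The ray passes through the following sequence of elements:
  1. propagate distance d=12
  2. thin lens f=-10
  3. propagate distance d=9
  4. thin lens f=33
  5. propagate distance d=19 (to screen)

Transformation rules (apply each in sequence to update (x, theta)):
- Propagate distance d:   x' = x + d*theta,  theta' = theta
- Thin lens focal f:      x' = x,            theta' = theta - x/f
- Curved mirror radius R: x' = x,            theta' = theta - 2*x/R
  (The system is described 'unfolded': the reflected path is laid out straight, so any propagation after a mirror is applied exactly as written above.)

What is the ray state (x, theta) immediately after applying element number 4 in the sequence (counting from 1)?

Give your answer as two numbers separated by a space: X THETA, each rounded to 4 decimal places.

Answer: 25.4000 0.8303

Derivation:
Initial: x=5.0000 theta=0.5000
After 1 (propagate distance d=12): x=11.0000 theta=0.5000
After 2 (thin lens f=-10): x=11.0000 theta=1.6000
After 3 (propagate distance d=9): x=25.4000 theta=1.6000
After 4 (thin lens f=33): x=25.4000 theta=137/165 (≈0.8303)
Rounded to 4 decimal places: x = 25.4000, theta = 0.8303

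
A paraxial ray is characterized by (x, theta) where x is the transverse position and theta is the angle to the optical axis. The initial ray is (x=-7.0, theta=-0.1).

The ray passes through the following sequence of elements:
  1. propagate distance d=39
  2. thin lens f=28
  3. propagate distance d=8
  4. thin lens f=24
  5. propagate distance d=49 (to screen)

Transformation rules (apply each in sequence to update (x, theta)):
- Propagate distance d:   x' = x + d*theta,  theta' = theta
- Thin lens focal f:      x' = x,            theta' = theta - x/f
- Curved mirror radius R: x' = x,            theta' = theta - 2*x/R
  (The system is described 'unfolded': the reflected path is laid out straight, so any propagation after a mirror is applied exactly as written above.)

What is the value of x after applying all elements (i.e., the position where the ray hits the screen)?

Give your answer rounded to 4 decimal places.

Initial: x=-7.0000 theta=-0.1000
After 1 (propagate distance d=39): x=-10.9000 theta=-0.1000
After 2 (thin lens f=28): x=-10.9000 theta=81/280 (≈0.2893)
After 3 (propagate distance d=8): x=-601/70 (≈-8.5857) theta=81/280 (≈0.2893)
After 4 (thin lens f=24): x=-601/70 (≈-8.5857) theta=1087/1680 (≈0.6470)
After 5 (propagate distance d=49 (to screen)): x=38839/1680 (≈23.1185) theta=1087/1680 (≈0.6470)
Rounded to 4 decimal places: x = 23.1185

Answer: 23.1185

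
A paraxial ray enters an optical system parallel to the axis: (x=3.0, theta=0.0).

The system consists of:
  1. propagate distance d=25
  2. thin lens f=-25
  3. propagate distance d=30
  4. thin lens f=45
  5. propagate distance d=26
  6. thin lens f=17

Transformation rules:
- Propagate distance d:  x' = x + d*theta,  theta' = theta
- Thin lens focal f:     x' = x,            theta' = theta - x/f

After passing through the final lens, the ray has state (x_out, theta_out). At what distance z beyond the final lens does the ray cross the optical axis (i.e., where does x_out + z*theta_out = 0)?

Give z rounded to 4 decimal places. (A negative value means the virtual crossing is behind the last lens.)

Initial: x=3.0000 theta=0.0000
After 1 (propagate distance d=25): x=3.0000 theta=0.0000
After 2 (thin lens f=-25): x=3.0000 theta=0.1200
After 3 (propagate distance d=30): x=6.6000 theta=0.1200
After 4 (thin lens f=45): x=6.6000 theta=-2/75 (≈-0.0267)
After 5 (propagate distance d=26): x=443/75 (≈5.9067) theta=-2/75 (≈-0.0267)
After 6 (thin lens f=17): x=443/75 (≈5.9067) theta=-159/425 (≈-0.3741)
z_focus = -x_out/theta_out = -(443/75)/(-159/425) = 7531/477 ≈ 15.7883
Rounded to 4 decimal places: z = 15.7883

Answer: 15.7883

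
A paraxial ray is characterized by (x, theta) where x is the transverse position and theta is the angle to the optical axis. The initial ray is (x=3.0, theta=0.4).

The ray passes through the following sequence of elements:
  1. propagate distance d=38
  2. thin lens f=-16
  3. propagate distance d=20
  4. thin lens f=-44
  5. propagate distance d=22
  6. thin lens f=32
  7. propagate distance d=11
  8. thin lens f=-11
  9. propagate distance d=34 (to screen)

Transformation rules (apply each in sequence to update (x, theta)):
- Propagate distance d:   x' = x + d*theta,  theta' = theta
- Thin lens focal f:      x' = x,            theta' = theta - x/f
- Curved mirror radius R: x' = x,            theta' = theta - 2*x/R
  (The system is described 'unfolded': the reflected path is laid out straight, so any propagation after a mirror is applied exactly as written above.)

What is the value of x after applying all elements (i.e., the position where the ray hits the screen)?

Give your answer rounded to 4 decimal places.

Answer: 383.3266

Derivation:
Initial: x=3.0000 theta=0.4000
After 1 (propagate distance d=38): x=18.2000 theta=0.4000
After 2 (thin lens f=-16): x=18.2000 theta=1.5375
After 3 (propagate distance d=20): x=48.9500 theta=1.5375
After 4 (thin lens f=-44): x=48.9500 theta=2.6500
After 5 (propagate distance d=22): x=107.2500 theta=2.6500
After 6 (thin lens f=32): x=107.2500 theta=-449/640 (≈-0.7016)
After 7 (propagate distance d=11): x=63701/640 (≈99.5328) theta=-449/640 (≈-0.7016)
After 8 (thin lens f=-11): x=63701/640 (≈99.5328) theta=2671/320 (≈8.3469)
After 9 (propagate distance d=34 (to screen)): x=245329/640 (≈383.3266) theta=2671/320 (≈8.3469)
Rounded to 4 decimal places: x = 383.3266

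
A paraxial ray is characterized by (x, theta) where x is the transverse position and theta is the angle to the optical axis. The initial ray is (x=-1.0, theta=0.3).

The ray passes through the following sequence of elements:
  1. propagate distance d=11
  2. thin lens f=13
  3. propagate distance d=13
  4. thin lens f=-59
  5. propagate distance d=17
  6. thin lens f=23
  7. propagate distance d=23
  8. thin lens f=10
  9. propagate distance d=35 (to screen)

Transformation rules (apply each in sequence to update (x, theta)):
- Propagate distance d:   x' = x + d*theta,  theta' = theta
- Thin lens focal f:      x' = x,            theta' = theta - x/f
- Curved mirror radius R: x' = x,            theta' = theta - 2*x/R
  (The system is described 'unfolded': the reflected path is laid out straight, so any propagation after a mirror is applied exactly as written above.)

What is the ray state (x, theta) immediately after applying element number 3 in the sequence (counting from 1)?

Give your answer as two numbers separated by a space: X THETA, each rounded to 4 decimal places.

Answer: 3.9000 0.1231

Derivation:
Initial: x=-1.0000 theta=0.3000
After 1 (propagate distance d=11): x=2.3000 theta=0.3000
After 2 (thin lens f=13): x=2.3000 theta=8/65 (≈0.1231)
After 3 (propagate distance d=13): x=3.9000 theta=8/65 (≈0.1231)
Rounded to 4 decimal places: x = 3.9000, theta = 0.1231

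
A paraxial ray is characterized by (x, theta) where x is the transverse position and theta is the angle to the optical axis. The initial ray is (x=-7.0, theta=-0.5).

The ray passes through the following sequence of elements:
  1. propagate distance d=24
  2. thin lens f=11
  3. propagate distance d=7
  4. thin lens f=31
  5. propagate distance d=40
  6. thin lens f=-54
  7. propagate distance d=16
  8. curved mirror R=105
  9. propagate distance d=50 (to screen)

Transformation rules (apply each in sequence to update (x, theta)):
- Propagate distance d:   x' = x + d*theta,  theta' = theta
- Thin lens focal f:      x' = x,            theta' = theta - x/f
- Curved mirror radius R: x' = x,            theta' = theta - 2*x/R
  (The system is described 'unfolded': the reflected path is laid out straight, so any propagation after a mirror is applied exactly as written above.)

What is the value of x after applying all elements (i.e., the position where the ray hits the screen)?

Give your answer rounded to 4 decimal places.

Answer: 130.8129

Derivation:
Initial: x=-7.0000 theta=-0.5000
After 1 (propagate distance d=24): x=-19.0000 theta=-0.5000
After 2 (thin lens f=11): x=-19.0000 theta=27/22 (≈1.2273)
After 3 (propagate distance d=7): x=-229/22 (≈-10.4091) theta=27/22 (≈1.2273)
After 4 (thin lens f=31): x=-229/22 (≈-10.4091) theta=533/341 (≈1.5630)
After 5 (propagate distance d=40): x=3231/62 (≈52.1129) theta=533/341 (≈1.5630)
After 6 (thin lens f=-54): x=3231/62 (≈52.1129) theta=10345/4092 (≈2.5281)
After 7 (propagate distance d=16): x=189383/2046 (≈92.5626) theta=10345/4092 (≈2.5281)
After 8 (curved mirror R=105): x=189383/2046 (≈92.5626) theta=10603/13860 (≈0.7650)
After 9 (propagate distance d=50 (to screen)): x=2810254/21483 (≈130.8129) theta=10603/13860 (≈0.7650)
Rounded to 4 decimal places: x = 130.8129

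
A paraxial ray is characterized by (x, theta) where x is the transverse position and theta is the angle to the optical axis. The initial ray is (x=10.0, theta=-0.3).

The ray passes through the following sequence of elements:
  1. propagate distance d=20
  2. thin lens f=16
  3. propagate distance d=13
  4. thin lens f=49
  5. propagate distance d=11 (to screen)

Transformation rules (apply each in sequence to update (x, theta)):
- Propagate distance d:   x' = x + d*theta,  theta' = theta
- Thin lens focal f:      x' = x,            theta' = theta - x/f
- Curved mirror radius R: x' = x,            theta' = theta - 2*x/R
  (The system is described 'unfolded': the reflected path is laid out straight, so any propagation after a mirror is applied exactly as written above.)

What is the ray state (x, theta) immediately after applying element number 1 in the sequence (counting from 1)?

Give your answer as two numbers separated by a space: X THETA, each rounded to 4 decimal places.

Initial: x=10.0000 theta=-0.3000
After 1 (propagate distance d=20): x=4.0000 theta=-0.3000
Rounded to 4 decimal places: x = 4.0000, theta = -0.3000

Answer: 4.0000 -0.3000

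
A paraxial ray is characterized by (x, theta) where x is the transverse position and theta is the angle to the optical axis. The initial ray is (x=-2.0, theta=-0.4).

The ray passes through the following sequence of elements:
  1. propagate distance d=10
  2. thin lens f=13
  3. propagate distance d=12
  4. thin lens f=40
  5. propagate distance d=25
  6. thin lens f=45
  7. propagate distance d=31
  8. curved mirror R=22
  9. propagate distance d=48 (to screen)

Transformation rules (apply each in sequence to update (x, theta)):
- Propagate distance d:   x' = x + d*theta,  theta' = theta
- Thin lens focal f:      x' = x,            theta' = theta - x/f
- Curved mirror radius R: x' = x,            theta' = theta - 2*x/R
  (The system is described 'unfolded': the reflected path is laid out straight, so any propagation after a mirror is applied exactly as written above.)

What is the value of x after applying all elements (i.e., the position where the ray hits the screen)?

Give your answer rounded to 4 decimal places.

Answer: -9.9466

Derivation:
Initial: x=-2.0000 theta=-0.4000
After 1 (propagate distance d=10): x=-6.0000 theta=-0.4000
After 2 (thin lens f=13): x=-6.0000 theta=4/65 (≈0.0615)
After 3 (propagate distance d=12): x=-342/65 (≈-5.2615) theta=4/65 (≈0.0615)
After 4 (thin lens f=40): x=-342/65 (≈-5.2615) theta=251/1300 (≈0.1931)
After 5 (propagate distance d=25): x=-113/260 (≈-0.4346) theta=251/1300 (≈0.1931)
After 6 (thin lens f=45): x=-113/260 (≈-0.4346) theta=593/2925 (≈0.2027)
After 7 (propagate distance d=31): x=68447/11700 (≈5.8502) theta=593/2925 (≈0.2027)
After 8 (curved mirror R=22): x=68447/11700 (≈5.8502) theta=-8471/25740 (≈-0.3291)
After 9 (propagate distance d=48 (to screen)): x=-98471/9900 (≈-9.9466) theta=-8471/25740 (≈-0.3291)
Rounded to 4 decimal places: x = -9.9466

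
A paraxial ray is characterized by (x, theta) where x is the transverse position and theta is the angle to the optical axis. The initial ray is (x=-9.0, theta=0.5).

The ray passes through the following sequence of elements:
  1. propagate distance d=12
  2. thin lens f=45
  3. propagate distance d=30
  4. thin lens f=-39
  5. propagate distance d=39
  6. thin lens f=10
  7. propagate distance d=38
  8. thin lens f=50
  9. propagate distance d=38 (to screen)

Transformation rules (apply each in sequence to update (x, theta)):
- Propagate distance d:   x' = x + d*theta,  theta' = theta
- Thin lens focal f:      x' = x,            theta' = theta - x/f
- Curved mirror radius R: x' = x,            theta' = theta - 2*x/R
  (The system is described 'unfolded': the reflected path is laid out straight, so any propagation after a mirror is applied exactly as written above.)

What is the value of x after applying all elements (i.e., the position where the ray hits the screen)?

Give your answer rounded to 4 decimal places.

Answer: -180.4310

Derivation:
Initial: x=-9.0000 theta=0.5000
After 1 (propagate distance d=12): x=-3.0000 theta=0.5000
After 2 (thin lens f=45): x=-3.0000 theta=17/30 (≈0.5667)
After 3 (propagate distance d=30): x=14.0000 theta=17/30 (≈0.5667)
After 4 (thin lens f=-39): x=14.0000 theta=361/390 (≈0.9256)
After 5 (propagate distance d=39): x=50.1000 theta=361/390 (≈0.9256)
After 6 (thin lens f=10): x=50.1000 theta=-15929/3900 (≈-4.0844)
After 7 (propagate distance d=38): x=-102478/975 (≈-105.1056) theta=-15929/3900 (≈-4.0844)
After 8 (thin lens f=50): x=-102478/975 (≈-105.1056) theta=-64423/32500 (≈-1.9822)
After 9 (propagate distance d=38 (to screen)): x=-8796011/48750 (≈-180.4310) theta=-64423/32500 (≈-1.9822)
Rounded to 4 decimal places: x = -180.4310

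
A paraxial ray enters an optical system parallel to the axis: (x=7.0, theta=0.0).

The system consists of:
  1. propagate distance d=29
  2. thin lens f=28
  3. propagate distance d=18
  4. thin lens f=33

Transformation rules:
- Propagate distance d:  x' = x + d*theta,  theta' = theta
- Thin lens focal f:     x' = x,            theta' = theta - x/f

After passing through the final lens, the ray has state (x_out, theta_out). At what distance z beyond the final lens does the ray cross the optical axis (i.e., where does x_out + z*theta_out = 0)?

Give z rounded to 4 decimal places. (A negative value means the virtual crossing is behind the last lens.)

Initial: x=7.0000 theta=0.0000
After 1 (propagate distance d=29): x=7.0000 theta=0.0000
After 2 (thin lens f=28): x=7.0000 theta=-0.2500
After 3 (propagate distance d=18): x=2.5000 theta=-0.2500
After 4 (thin lens f=33): x=2.5000 theta=-43/132 (≈-0.3258)
z_focus = -x_out/theta_out = -(2.5000)/(-43/132) = 330/43 ≈ 7.6744
Rounded to 4 decimal places: z = 7.6744

Answer: 7.6744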